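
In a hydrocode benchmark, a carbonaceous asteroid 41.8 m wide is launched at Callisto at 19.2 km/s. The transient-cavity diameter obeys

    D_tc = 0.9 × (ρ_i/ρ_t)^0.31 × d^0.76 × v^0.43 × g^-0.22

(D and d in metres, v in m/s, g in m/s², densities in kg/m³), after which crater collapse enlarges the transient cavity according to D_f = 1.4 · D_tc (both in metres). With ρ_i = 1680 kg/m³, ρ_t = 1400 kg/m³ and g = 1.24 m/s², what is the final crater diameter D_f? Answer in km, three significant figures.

D_f ≈ 1.51 km

v = 19200 m/s.
(ρ_i/ρ_t)^0.31 = (1680/1400)^0.31 = 1.058
d^0.76 = 41.8^0.76 = 17.06
v^0.43 = 19200^0.43 = 69.47
g^-0.22 = 1.24^-0.22 = 0.9538
D_tc = 0.9 × 1.058 × 17.06 × 69.47 × 0.9538 = 1076 m
D_f = 1.4 × 1076 = 1506 m
     = 1.506 km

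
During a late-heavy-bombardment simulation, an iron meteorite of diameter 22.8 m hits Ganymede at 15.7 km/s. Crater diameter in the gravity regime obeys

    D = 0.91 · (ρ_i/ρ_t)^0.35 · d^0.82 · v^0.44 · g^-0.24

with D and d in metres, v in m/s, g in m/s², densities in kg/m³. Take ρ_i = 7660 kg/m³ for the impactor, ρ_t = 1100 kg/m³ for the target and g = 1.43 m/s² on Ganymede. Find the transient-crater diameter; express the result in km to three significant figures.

D ≈ 1.50 km

In SI units: v = 15700 m/s.
(ρ_i/ρ_t)^0.35 = (7660/1100)^0.35 = 1.972
d^0.82 = 22.8^0.82 = 12.99
v^0.44 = 15700^0.44 = 70.18
g^-0.24 = 1.43^-0.24 = 0.9177
D = 0.91 × 1.972 × 12.99 × 70.18 × 0.9177 = 1501 m
   = 1.501 km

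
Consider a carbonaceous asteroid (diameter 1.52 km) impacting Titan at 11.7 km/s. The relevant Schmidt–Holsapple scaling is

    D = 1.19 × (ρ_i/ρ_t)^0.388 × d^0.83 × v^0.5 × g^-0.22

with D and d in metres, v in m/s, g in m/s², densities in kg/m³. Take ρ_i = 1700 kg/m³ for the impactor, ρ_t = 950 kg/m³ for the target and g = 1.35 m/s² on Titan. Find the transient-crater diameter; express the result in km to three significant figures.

D ≈ 66.1 km

In SI units: d = 1520 m, v = 11700 m/s.
(ρ_i/ρ_t)^0.388 = (1700/950)^0.388 = 1.253
d^0.83 = 1520^0.83 = 437.5
v^0.5 = 11700^0.5 = 108.2
g^-0.22 = 1.35^-0.22 = 0.9361
D = 1.19 × 1.253 × 437.5 × 108.2 × 0.9361 = 66073 m
   = 66.07 km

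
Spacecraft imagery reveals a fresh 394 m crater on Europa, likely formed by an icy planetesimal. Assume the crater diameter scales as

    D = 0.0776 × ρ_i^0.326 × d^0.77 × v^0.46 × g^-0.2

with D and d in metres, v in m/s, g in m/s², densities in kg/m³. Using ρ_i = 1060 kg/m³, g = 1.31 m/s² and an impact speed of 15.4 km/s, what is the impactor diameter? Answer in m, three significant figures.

Rearranging for d: d = [D / (0.0776 · 1060^0.326 · 15400^0.46 · 1.31^-0.2)]^(1/0.77).
1060^0.326 = 9.688
15400^0.46 = 84.38
1.31^-0.2 = 0.9474
Denominator = 0.0776 × 9.688 × 84.38 × 0.9474 = 60.10
D / 60.10 = 394 / 60.10 = 6.556
d = 6.556^(1/0.77) = 6.556^1.2987 = 11.50 m

d ≈ 11.5 m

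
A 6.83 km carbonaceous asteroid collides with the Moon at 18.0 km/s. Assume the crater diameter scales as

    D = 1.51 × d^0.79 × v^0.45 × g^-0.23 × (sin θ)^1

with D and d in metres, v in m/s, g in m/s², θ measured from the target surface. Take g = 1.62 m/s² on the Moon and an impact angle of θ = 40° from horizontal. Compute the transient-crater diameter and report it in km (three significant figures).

In SI units: d = 6830 m, v = 18000 m/s.
d^0.79 = 6830^0.79 = 1070
v^0.45 = 18000^0.45 = 82.20
g^-0.23 = 1.62^-0.23 = 0.8950
(sin 40°)^1 = 0.6428^1 = 0.6428
D = 1.51 × 1070 × 82.20 × 0.8950 × 0.6428 = 76407 m
   = 76.41 km

D ≈ 76.4 km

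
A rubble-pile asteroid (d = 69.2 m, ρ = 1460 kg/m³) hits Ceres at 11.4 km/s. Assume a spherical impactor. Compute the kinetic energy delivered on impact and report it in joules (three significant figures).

v = 11400 m/s.
Mass m = (π/6) ρ d³ = (π/6) × 1460 × (69.2)³ = 2.533 × 10^8 kg
E = ½ m v² = 0.5 × 2.533 × 10^8 × (11400)² = 1.646 × 10^16 J

E ≈ 1.65 × 10^16 J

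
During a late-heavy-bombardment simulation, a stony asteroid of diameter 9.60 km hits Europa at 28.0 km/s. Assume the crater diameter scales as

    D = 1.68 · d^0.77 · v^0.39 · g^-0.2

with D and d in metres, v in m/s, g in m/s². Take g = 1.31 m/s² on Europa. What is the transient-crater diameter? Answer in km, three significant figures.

D ≈ 101 km

In SI units: d = 9600 m, v = 28000 m/s.
d^0.77 = 9600^0.77 = 1165
v^0.39 = 28000^0.39 = 54.25
g^-0.2 = 1.31^-0.2 = 0.9474
D = 1.68 × 1165 × 54.25 × 0.9474 = 1.006 × 10^5 m
   = 100.6 km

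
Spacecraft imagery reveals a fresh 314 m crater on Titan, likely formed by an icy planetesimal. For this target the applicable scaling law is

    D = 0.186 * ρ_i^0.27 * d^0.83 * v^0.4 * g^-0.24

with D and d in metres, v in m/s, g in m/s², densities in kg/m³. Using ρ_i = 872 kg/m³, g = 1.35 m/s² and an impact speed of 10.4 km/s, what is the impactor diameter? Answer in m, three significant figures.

Rearranging for d: d = [D / (0.186 · 872^0.27 · 10400^0.4 · 1.35^-0.24)]^(1/0.83).
872^0.27 = 6.222
10400^0.4 = 40.44
1.35^-0.24 = 0.9305
Denominator = 0.186 × 6.222 × 40.44 × 0.9305 = 43.55
D / 43.55 = 314 / 43.55 = 7.210
d = 7.210^(1/0.83) = 7.210^1.2048 = 10.81 m

d ≈ 10.8 m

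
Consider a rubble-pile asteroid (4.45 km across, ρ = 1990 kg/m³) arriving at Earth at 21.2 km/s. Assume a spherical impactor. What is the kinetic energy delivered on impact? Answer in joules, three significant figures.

d = 4450 m; v = 21200 m/s.
Mass m = (π/6) ρ d³ = (π/6) × 1990 × (4450)³ = 9.182 × 10^13 kg
E = ½ m v² = 0.5 × 9.182 × 10^13 × (21200)² = 2.063 × 10^22 J

E ≈ 2.06 × 10^22 J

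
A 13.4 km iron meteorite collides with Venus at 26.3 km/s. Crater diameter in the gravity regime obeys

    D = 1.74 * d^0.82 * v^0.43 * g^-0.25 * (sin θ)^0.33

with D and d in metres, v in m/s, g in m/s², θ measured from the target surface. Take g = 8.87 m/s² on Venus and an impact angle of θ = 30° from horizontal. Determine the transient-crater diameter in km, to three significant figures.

In SI units: d = 13400 m, v = 26300 m/s.
d^0.82 = 13400^0.82 = 2422
v^0.43 = 26300^0.43 = 79.54
g^-0.25 = 8.87^-0.25 = 0.5795
(sin 30°)^0.33 = 0.5000^0.33 = 0.7955
D = 1.74 × 2422 × 79.54 × 0.5795 × 0.7955 = 1.545 × 10^5 m
   = 154.5 km

D ≈ 155 km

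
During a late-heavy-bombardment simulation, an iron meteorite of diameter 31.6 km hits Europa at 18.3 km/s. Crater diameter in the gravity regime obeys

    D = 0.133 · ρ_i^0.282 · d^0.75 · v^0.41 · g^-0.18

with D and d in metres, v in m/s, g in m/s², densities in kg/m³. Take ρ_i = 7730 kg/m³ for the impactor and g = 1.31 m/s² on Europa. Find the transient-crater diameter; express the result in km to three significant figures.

D ≈ 210 km

In SI units: d = 31600 m, v = 18300 m/s.
ρ_i^0.282 = 7730^0.282 = 12.49
d^0.75 = 31600^0.75 = 2370
v^0.41 = 18300^0.41 = 55.92
g^-0.18 = 1.31^-0.18 = 0.9526
D = 0.133 × 12.49 × 2370 × 55.92 × 0.9526 = 2.097 × 10^5 m
   = 209.7 km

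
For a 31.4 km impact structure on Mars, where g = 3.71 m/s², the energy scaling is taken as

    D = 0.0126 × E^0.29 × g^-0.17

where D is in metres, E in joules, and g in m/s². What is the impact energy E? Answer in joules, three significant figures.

E ≈ 2.46 × 10^22 J

Rearranging: E = [D / (0.0126 · g^-0.17)]^(1/0.29).
D = 31400 m.
g^-0.17 = 3.71^-0.17 = 0.8002
D / (0.0126 × 0.8002) = 31400 / (0.01008) = 3.115 × 10^6
E = (3.115 × 10^6)^3.4483 = 2.463 × 10^22 J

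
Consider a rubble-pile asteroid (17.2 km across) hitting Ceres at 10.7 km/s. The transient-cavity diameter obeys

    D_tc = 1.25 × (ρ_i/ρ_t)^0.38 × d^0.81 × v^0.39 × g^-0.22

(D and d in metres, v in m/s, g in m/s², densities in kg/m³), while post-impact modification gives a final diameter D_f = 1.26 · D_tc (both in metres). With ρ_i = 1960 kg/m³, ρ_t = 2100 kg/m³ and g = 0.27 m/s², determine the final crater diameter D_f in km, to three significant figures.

In SI: d = 17200 m, v = 10700 m/s.
(ρ_i/ρ_t)^0.38 = (1960/2100)^0.38 = 0.9741
d^0.81 = 17200^0.81 = 2696
v^0.39 = 10700^0.39 = 37.28
g^-0.22 = 0.27^-0.22 = 1.334
D_tc = 1.25 × 0.9741 × 2696 × 37.28 × 1.334 = 1.633 × 10^5 m
D_f = 1.26 × 1.633 × 10^5 = 2.058 × 10^5 m
     = 205.8 km

D_f ≈ 206 km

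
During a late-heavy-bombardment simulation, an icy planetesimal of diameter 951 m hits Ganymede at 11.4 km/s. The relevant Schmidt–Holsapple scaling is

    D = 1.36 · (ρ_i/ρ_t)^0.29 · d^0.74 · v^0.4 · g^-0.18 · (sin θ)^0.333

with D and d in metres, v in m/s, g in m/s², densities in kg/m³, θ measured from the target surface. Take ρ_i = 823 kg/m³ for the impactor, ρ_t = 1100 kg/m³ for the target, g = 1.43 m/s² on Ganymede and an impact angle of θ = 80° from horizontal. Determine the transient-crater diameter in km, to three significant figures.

D ≈ 7.82 km

In SI units: v = 11400 m/s.
(ρ_i/ρ_t)^0.29 = (823/1100)^0.29 = 0.9193
d^0.74 = 951^0.74 = 159.9
v^0.4 = 11400^0.4 = 41.95
g^-0.18 = 1.43^-0.18 = 0.9376
(sin 80°)^0.333 = 0.9848^0.333 = 0.9949
D = 1.36 × 0.9193 × 159.9 × 41.95 × 0.9376 × 0.9949 = 7823 m
   = 7.823 km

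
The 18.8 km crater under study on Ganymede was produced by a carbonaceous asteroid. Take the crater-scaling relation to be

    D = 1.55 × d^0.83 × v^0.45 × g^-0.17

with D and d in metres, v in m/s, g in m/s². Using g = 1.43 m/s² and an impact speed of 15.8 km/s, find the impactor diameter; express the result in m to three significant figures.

Rearranging for d: d = [D / (1.55 · 15800^0.45 · 1.43^-0.17)]^(1/0.83).
D = 18800 m.
15800^0.45 = 77.52
1.43^-0.17 = 0.9410
Denominator = 1.55 × 77.52 × 0.9410 = 113.1
D / 113.1 = 18800 / 113.1 = 166.2
d = 166.2^(1/0.83) = 166.2^1.2048 = 473.6 m

d ≈ 474 m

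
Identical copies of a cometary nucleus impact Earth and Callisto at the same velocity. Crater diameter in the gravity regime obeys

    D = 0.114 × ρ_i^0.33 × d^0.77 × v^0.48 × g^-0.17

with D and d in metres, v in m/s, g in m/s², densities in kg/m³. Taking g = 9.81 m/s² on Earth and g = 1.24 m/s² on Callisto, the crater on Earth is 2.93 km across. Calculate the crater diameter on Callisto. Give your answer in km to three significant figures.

D ≈ 4.16 km

All impactor-dependent factors cancel in the ratio, leaving D_Callisto/D_Earth = (g_Callisto/g_Earth)^-0.17.
(1.24/9.81)^-0.17 = 0.1264^-0.17 = 1.421
D_Callisto = 1.421 × 2.93 km = 4.16 km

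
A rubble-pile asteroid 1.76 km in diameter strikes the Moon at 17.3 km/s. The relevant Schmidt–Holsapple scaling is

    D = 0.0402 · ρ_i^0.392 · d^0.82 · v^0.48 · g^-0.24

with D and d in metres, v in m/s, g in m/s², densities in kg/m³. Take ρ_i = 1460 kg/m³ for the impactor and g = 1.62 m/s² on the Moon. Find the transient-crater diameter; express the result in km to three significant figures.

In SI units: d = 1760 m, v = 17300 m/s.
ρ_i^0.392 = 1460^0.392 = 17.40
d^0.82 = 1760^0.82 = 458.5
v^0.48 = 17300^0.48 = 108.2
g^-0.24 = 1.62^-0.24 = 0.8907
D = 0.0402 × 17.40 × 458.5 × 108.2 × 0.8907 = 30908 m
   = 30.91 km

D ≈ 30.9 km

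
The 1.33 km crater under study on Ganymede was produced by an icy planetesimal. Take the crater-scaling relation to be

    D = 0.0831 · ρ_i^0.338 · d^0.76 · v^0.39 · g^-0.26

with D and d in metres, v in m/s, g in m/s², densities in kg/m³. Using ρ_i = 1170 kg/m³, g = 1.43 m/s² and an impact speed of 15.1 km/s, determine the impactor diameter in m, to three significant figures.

d ≈ 119 m

Rearranging for d: d = [D / (0.0831 · 1170^0.338 · 15100^0.39 · 1.43^-0.26)]^(1/0.76).
D = 1330 m.
1170^0.338 = 10.89
15100^0.39 = 42.64
1.43^-0.26 = 0.9112
Denominator = 0.0831 × 10.89 × 42.64 × 0.9112 = 35.16
D / 35.16 = 1330 / 35.16 = 37.83
d = 37.83^(1/0.76) = 37.83^1.3158 = 119.2 m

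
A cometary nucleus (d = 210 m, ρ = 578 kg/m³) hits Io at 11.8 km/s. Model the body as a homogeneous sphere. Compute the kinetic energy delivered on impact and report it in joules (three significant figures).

v = 11800 m/s.
Mass m = (π/6) ρ d³ = (π/6) × 578 × (210)³ = 2.803 × 10^9 kg
E = ½ m v² = 0.5 × 2.803 × 10^9 × (11800)² = 1.951 × 10^17 J

E ≈ 1.95 × 10^17 J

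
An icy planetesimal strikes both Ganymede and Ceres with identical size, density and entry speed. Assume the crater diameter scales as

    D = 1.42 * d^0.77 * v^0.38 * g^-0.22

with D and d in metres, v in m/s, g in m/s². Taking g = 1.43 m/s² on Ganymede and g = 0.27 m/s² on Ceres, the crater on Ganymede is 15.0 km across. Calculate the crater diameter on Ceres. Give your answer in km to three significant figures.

All impactor-dependent factors cancel in the ratio, leaving D_Ceres/D_Ganymede = (g_Ceres/g_Ganymede)^-0.22.
(0.27/1.43)^-0.22 = 0.1888^-0.22 = 1.443
D_Ceres = 1.443 × 15.0 km = 21.6 km

D ≈ 21.6 km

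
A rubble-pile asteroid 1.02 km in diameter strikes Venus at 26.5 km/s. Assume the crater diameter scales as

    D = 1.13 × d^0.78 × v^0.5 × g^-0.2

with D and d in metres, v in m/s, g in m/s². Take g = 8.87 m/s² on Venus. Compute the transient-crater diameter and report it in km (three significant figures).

D ≈ 26.4 km

In SI units: d = 1020 m, v = 26500 m/s.
d^0.78 = 1020^0.78 = 222.2
v^0.5 = 26500^0.5 = 162.8
g^-0.2 = 8.87^-0.2 = 0.6463
D = 1.13 × 222.2 × 162.8 × 0.6463 = 26419 m
   = 26.42 km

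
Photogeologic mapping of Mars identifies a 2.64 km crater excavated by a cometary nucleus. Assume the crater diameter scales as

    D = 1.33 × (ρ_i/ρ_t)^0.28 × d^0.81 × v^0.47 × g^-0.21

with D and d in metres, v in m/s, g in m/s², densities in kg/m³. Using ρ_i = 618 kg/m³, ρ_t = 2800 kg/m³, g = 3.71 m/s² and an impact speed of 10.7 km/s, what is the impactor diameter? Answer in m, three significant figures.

Rearranging for d: d = [D / (1.33 · (618/2800)^0.28 · 10700^0.47 · 3.71^-0.21)]^(1/0.81).
D = 2640 m.
(618/2800)^0.28 = 0.6550
10700^0.47 = 78.31
3.71^-0.21 = 0.7593
Denominator = 1.33 × 0.6550 × 78.31 × 0.7593 = 51.80
D / 51.80 = 2640 / 51.80 = 50.97
d = 50.97^(1/0.81) = 50.97^1.2346 = 128.2 m

d ≈ 128 m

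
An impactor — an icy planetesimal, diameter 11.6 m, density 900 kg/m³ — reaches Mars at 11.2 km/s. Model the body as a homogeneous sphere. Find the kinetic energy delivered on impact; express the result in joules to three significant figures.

E ≈ 4.61 × 10^13 J

v = 11200 m/s.
Mass m = (π/6) ρ d³ = (π/6) × 900 × (11.6)³ = 7.356 × 10^5 kg
E = ½ m v² = 0.5 × 7.356 × 10^5 × (11200)² = 4.614 × 10^13 J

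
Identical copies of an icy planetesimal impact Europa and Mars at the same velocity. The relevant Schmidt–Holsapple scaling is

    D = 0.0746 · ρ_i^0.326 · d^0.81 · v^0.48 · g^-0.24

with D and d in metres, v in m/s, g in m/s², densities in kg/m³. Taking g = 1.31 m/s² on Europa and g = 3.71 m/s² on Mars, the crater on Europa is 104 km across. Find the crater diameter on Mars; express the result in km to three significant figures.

D ≈ 81.0 km

All impactor-dependent factors cancel in the ratio, leaving D_Mars/D_Europa = (g_Mars/g_Europa)^-0.24.
(3.71/1.31)^-0.24 = 2.832^-0.24 = 0.7789
D_Mars = 0.7789 × 104 km = 81.0 km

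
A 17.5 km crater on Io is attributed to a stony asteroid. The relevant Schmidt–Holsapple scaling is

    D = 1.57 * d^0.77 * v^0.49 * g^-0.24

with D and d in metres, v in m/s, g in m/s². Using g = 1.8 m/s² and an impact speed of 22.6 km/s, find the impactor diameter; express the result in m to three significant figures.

d ≈ 367 m

Rearranging for d: d = [D / (1.57 · 22600^0.49 · 1.8^-0.24)]^(1/0.77).
D = 17500 m.
22600^0.49 = 136.0
1.8^-0.24 = 0.8684
Denominator = 1.57 × 136.0 × 0.8684 = 185.4
D / 185.4 = 17500 / 185.4 = 94.39
d = 94.39^(1/0.77) = 94.39^1.2987 = 367.1 m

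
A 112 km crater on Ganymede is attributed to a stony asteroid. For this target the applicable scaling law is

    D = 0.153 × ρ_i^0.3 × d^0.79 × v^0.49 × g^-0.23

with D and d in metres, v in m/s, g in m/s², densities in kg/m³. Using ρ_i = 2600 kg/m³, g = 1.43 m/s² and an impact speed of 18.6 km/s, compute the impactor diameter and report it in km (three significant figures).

d ≈ 3.34 km

Rearranging for d: d = [D / (0.153 · 2600^0.3 · 18600^0.49 · 1.43^-0.23)]^(1/0.79).
D = 112000 m.
2600^0.3 = 10.58
18600^0.49 = 123.6
1.43^-0.23 = 0.9210
Denominator = 0.153 × 10.58 × 123.6 × 0.9210 = 184.3
D / 184.3 = 112000 / 184.3 = 607.7
d = 607.7^(1/0.79) = 607.7^1.2658 = 3339 m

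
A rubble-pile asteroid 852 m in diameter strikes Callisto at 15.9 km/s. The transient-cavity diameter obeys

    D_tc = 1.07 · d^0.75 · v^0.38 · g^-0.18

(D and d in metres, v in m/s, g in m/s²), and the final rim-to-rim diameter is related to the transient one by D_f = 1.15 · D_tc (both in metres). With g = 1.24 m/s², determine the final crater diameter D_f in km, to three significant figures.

D_f ≈ 7.37 km

v = 15900 m/s.
d^0.75 = 852^0.75 = 157.7
v^0.38 = 15900^0.38 = 39.49
g^-0.18 = 1.24^-0.18 = 0.9620
D_tc = 1.07 × 157.7 × 39.49 × 0.9620 = 6410 m
D_f = 1.15 × 6410 = 7371 m
     = 7.371 km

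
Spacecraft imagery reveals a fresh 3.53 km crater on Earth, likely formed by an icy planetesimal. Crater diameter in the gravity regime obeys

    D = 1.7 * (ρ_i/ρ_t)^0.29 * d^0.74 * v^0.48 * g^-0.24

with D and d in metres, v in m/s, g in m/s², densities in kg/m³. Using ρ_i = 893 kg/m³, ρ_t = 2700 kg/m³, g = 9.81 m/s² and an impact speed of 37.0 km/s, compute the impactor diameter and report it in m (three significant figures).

Rearranging for d: d = [D / (1.7 · (893/2700)^0.29 · 37000^0.48 · 9.81^-0.24)]^(1/0.74).
D = 3530 m.
(893/2700)^0.29 = 0.7255
37000^0.48 = 155.9
9.81^-0.24 = 0.5781
Denominator = 1.7 × 0.7255 × 155.9 × 0.5781 = 111.2
D / 111.2 = 3530 / 111.2 = 31.74
d = 31.74^(1/0.74) = 31.74^1.3514 = 107.0 m

d ≈ 107 m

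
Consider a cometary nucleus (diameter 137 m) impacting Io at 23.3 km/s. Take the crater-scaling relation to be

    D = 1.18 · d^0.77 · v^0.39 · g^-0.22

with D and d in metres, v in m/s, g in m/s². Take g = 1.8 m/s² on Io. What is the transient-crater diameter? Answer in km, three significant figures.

In SI units: v = 23300 m/s.
d^0.77 = 137^0.77 = 44.18
v^0.39 = 23300^0.39 = 50.50
g^-0.22 = 1.8^-0.22 = 0.8787
D = 1.18 × 44.18 × 50.50 × 0.8787 = 2313 m
   = 2.313 km

D ≈ 2.31 km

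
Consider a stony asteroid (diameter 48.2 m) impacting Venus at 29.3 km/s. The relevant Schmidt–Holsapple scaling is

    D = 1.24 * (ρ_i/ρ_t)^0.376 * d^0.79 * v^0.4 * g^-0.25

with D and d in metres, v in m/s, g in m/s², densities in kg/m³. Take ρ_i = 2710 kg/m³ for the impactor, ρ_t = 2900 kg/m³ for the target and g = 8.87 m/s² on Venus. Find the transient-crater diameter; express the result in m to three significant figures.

D ≈ 916 m

In SI units: v = 29300 m/s.
(ρ_i/ρ_t)^0.376 = (2710/2900)^0.376 = 0.9748
d^0.79 = 48.2^0.79 = 21.36
v^0.4 = 29300^0.4 = 61.20
g^-0.25 = 8.87^-0.25 = 0.5795
D = 1.24 × 0.9748 × 21.36 × 61.20 × 0.5795 = 915.7 m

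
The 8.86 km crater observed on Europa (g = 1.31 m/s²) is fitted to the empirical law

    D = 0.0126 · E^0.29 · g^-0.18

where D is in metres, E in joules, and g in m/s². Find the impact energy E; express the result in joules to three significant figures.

Rearranging: E = [D / (0.0126 · g^-0.18)]^(1/0.29).
D = 8860 m.
g^-0.18 = 1.31^-0.18 = 0.9526
D / (0.0126 × 0.9526) = 8860 / (0.01200) = 7.383 × 10^5
E = (7.383 × 10^5)^3.4483 = 1.720 × 10^20 J

E ≈ 1.72 × 10^20 J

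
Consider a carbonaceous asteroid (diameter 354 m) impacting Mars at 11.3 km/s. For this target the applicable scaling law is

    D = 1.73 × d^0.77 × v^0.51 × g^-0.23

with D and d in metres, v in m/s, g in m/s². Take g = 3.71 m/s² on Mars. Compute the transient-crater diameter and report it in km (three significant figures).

In SI units: v = 11300 m/s.
d^0.77 = 354^0.77 = 91.78
v^0.51 = 11300^0.51 = 116.7
g^-0.23 = 3.71^-0.23 = 0.7397
D = 1.73 × 91.78 × 116.7 × 0.7397 = 13706 m
   = 13.71 km

D ≈ 13.7 km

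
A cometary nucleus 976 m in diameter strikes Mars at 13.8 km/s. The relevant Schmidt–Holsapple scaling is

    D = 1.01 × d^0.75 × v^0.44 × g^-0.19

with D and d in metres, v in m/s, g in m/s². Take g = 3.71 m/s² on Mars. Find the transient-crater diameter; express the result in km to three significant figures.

D ≈ 9.12 km

In SI units: v = 13800 m/s.
d^0.75 = 976^0.75 = 174.6
v^0.44 = 13800^0.44 = 66.31
g^-0.19 = 3.71^-0.19 = 0.7795
D = 1.01 × 174.6 × 66.31 × 0.7795 = 9115 m
   = 9.115 km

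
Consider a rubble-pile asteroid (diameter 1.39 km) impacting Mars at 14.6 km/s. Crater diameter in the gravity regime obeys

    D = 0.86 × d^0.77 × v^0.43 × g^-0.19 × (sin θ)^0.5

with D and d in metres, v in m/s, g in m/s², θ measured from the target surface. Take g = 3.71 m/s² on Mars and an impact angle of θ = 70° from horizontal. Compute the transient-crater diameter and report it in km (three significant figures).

In SI units: d = 1390 m, v = 14600 m/s.
d^0.77 = 1390^0.77 = 263.1
v^0.43 = 14600^0.43 = 61.75
g^-0.19 = 3.71^-0.19 = 0.7795
(sin 70°)^0.5 = 0.9397^0.5 = 0.9694
D = 0.86 × 263.1 × 61.75 × 0.7795 × 0.9694 = 10558 m
   = 10.56 km

D ≈ 10.6 km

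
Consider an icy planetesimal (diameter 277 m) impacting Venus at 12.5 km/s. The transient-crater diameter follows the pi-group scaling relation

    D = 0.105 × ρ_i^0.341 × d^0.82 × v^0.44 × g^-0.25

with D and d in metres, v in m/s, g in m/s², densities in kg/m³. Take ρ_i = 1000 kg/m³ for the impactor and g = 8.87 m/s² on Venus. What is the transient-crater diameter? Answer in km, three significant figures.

In SI units: v = 12500 m/s.
ρ_i^0.341 = 1000^0.341 = 10.54
d^0.82 = 277^0.82 = 100.7
v^0.44 = 12500^0.44 = 63.48
g^-0.25 = 8.87^-0.25 = 0.5795
D = 0.105 × 10.54 × 100.7 × 63.48 × 0.5795 = 4100 m
   = 4.100 km

D ≈ 4.10 km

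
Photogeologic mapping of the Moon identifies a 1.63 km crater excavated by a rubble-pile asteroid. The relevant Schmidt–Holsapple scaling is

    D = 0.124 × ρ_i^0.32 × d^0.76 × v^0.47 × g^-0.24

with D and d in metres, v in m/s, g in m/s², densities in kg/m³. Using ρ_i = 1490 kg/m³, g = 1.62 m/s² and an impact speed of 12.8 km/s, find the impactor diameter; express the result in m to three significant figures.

Rearranging for d: d = [D / (0.124 · 1490^0.32 · 12800^0.47 · 1.62^-0.24)]^(1/0.76).
D = 1630 m.
1490^0.32 = 10.36
12800^0.47 = 85.19
1.62^-0.24 = 0.8907
Denominator = 0.124 × 10.36 × 85.19 × 0.8907 = 97.48
D / 97.48 = 1630 / 97.48 = 16.72
d = 16.72^(1/0.76) = 16.72^1.3158 = 40.69 m

d ≈ 40.7 m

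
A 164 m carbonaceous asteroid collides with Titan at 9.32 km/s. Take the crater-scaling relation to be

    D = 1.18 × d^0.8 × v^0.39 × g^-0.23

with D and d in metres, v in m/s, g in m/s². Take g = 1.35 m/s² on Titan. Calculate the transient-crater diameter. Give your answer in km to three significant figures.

D ≈ 2.30 km

In SI units: v = 9320 m/s.
d^0.8 = 164^0.8 = 59.14
v^0.39 = 9320^0.39 = 35.32
g^-0.23 = 1.35^-0.23 = 0.9333
D = 1.18 × 59.14 × 35.32 × 0.9333 = 2300 m
   = 2.300 km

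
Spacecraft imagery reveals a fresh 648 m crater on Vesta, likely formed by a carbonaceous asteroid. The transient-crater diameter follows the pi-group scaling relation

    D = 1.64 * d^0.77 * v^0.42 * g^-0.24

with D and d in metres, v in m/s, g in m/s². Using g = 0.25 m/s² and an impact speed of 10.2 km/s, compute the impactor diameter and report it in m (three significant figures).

d ≈ 9.96 m

Rearranging for d: d = [D / (1.64 · 10200^0.42 · 0.25^-0.24)]^(1/0.77).
10200^0.42 = 48.26
0.25^-0.24 = 1.395
Denominator = 1.64 × 48.26 × 1.395 = 110.4
D / 110.4 = 648 / 110.4 = 5.870
d = 5.870^(1/0.77) = 5.870^1.2987 = 9.959 m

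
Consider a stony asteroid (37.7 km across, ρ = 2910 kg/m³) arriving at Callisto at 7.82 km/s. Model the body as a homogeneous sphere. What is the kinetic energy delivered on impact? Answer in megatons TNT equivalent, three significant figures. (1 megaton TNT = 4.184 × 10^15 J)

E ≈ 5.97 × 10^8 Mt TNT

d = 37700 m; v = 7820 m/s.
Mass m = (π/6) ρ d³ = (π/6) × 2910 × (37700)³ = 8.164 × 10^16 kg
E = ½ m v² = 0.5 × 8.164 × 10^16 × (7820)² = 2.496 × 10^24 J
   = 2.496 × 10^24 / 4.184×10^15 = 5.966 × 10^8 Mt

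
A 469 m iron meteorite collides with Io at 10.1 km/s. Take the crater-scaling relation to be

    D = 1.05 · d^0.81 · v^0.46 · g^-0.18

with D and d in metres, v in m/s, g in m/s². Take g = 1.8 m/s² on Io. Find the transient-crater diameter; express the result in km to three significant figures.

D ≈ 9.57 km

In SI units: v = 10100 m/s.
d^0.81 = 469^0.81 = 145.8
v^0.46 = 10100^0.46 = 69.50
g^-0.18 = 1.8^-0.18 = 0.8996
D = 1.05 × 145.8 × 69.50 × 0.8996 = 9572 m
   = 9.572 km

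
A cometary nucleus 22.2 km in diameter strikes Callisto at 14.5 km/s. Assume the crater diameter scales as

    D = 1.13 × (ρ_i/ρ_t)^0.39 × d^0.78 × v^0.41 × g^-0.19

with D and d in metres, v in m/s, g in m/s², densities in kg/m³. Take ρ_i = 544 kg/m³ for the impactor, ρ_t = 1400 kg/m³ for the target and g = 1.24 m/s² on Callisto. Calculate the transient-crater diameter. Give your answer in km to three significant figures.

In SI units: d = 22200 m, v = 14500 m/s.
(ρ_i/ρ_t)^0.39 = (544/1400)^0.39 = 0.6917
d^0.78 = 22200^0.78 = 2456
v^0.41 = 14500^0.41 = 50.83
g^-0.19 = 1.24^-0.19 = 0.9600
D = 1.13 × 0.6917 × 2456 × 50.83 × 0.9600 = 93673 m
   = 93.67 km

D ≈ 93.7 km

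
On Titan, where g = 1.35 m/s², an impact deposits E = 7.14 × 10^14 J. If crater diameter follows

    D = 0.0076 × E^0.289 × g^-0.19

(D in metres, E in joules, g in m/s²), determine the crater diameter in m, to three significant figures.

D ≈ 141 m

E^0.289 = (7.14 × 10^14)^0.289 = 1.962 × 10^4
g^-0.19 = 1.35^-0.19 = 0.9446
D = 0.0076 × 1.962 × 10^4 × 0.9446 = 140.9 m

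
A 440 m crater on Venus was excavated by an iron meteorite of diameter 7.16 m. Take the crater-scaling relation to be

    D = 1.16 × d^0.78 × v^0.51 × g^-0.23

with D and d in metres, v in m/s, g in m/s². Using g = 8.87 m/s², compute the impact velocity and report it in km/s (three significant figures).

v ≈ 15.0 km/s

Rearranging for v: v = [D / (1.16 · 7.16^0.78 · 8.87^-0.23)]^(1/0.51).
7.16^0.78 = 4.643
8.87^-0.23 = 0.6053
Denominator = 1.16 × 4.643 × 0.6053 = 3.260
D / 3.260 = 440 / 3.260 = 135.0
v = 135.0^(1/0.51) = 135.0^1.9608 = 15037 m/s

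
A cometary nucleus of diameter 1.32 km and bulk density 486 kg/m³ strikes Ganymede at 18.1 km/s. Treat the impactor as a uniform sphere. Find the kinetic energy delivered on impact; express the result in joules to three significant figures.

E ≈ 9.59 × 10^19 J

d = 1320 m; v = 18100 m/s.
Mass m = (π/6) ρ d³ = (π/6) × 486 × (1320)³ = 5.853 × 10^11 kg
E = ½ m v² = 0.5 × 5.853 × 10^11 × (18100)² = 9.588 × 10^19 J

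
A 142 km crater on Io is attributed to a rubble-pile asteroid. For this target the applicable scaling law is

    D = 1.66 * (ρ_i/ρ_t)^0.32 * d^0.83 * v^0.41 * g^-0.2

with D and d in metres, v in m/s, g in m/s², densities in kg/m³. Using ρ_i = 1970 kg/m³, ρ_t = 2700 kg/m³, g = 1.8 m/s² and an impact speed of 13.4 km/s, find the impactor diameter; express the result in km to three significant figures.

Rearranging for d: d = [D / (1.66 · (1970/2700)^0.32 · 13400^0.41 · 1.8^-0.2)]^(1/0.83).
D = 142000 m.
(1970/2700)^0.32 = 0.9041
13400^0.41 = 49.22
1.8^-0.2 = 0.8891
Denominator = 1.66 × 0.9041 × 49.22 × 0.8891 = 65.68
D / 65.68 = 142000 / 65.68 = 2162
d = 2162^(1/0.83) = 2162^1.2048 = 10419 m

d ≈ 10.4 km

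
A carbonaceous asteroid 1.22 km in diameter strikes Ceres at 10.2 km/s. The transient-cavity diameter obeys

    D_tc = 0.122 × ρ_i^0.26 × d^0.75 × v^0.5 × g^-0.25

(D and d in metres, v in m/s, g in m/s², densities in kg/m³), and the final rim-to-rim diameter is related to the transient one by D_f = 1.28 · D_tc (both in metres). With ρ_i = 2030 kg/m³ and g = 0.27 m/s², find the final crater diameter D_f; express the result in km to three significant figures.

D_f ≈ 32.7 km

In SI: d = 1220 m, v = 10200 m/s.
ρ_i^0.26 = 2030^0.26 = 7.244
d^0.75 = 1220^0.75 = 206.4
v^0.5 = 10200^0.5 = 101.0
g^-0.25 = 0.27^-0.25 = 1.387
D_tc = 0.122 × 7.244 × 206.4 × 101.0 × 1.387 = 25550 m
D_f = 1.28 × 25550 = 32704 m
     = 32.70 km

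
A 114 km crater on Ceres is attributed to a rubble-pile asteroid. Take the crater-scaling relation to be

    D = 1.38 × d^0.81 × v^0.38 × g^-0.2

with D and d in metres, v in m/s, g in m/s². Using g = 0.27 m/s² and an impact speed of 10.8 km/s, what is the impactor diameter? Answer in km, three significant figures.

d ≈ 10.9 km

Rearranging for d: d = [D / (1.38 · 10800^0.38 · 0.27^-0.2)]^(1/0.81).
D = 114000 m.
10800^0.38 = 34.10
0.27^-0.2 = 1.299
Denominator = 1.38 × 34.10 × 1.299 = 61.13
D / 61.13 = 114000 / 61.13 = 1865
d = 1865^(1/0.81) = 1865^1.2346 = 10914 m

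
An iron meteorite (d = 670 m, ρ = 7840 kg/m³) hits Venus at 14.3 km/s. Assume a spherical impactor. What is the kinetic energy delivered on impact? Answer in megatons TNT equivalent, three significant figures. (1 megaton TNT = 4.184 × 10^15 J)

E ≈ 30200 Mt TNT

v = 14300 m/s.
Mass m = (π/6) ρ d³ = (π/6) × 7840 × (670)³ = 1.235 × 10^12 kg
E = ½ m v² = 0.5 × 1.235 × 10^12 × (14300)² = 1.263 × 10^20 J
   = 1.263 × 10^20 / 4.184×10^15 = 30186 Mt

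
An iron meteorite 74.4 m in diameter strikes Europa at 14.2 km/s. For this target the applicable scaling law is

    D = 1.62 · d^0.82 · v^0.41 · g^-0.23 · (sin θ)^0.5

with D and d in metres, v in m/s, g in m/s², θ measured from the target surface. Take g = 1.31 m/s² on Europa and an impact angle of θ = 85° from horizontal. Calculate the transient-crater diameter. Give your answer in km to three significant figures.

D ≈ 2.62 km

In SI units: v = 14200 m/s.
d^0.82 = 74.4^0.82 = 34.25
v^0.41 = 14200^0.41 = 50.40
g^-0.23 = 1.31^-0.23 = 0.9398
(sin 85°)^0.5 = 0.9962^0.5 = 0.9981
D = 1.62 × 34.25 × 50.40 × 0.9398 × 0.9981 = 2623 m
   = 2.623 km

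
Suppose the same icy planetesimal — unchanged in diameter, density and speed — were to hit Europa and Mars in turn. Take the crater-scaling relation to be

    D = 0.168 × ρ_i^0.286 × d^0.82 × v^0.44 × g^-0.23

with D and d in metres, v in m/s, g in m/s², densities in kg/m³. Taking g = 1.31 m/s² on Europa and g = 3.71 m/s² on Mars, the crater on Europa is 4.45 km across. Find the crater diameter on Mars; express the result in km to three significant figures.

All impactor-dependent factors cancel in the ratio, leaving D_Mars/D_Europa = (g_Mars/g_Europa)^-0.23.
(3.71/1.31)^-0.23 = 2.832^-0.23 = 0.7871
D_Mars = 0.7871 × 4.45 km = 3.50 km

D ≈ 3.50 km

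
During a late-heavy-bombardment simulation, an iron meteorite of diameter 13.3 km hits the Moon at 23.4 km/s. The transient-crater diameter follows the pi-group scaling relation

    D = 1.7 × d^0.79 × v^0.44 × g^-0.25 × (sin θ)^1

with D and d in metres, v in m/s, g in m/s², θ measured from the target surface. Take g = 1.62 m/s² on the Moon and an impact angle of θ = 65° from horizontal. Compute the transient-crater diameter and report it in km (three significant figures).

In SI units: d = 13300 m, v = 23400 m/s.
d^0.79 = 13300^0.79 = 1811
v^0.44 = 23400^0.44 = 83.65
g^-0.25 = 1.62^-0.25 = 0.8864
(sin 65°)^1 = 0.9063^1 = 0.9063
D = 1.7 × 1811 × 83.65 × 0.8864 × 0.9063 = 2.069 × 10^5 m
   = 206.9 km

D ≈ 207 km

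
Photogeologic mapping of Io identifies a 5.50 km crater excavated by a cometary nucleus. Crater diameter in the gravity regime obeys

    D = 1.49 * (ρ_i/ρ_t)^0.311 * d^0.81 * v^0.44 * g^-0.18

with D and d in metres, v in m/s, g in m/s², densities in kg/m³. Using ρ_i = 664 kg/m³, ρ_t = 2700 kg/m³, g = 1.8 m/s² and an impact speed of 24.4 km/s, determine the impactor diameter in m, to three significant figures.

Rearranging for d: d = [D / (1.49 · (664/2700)^0.311 · 24400^0.44 · 1.8^-0.18)]^(1/0.81).
D = 5500 m.
(664/2700)^0.311 = 0.6465
24400^0.44 = 85.20
1.8^-0.18 = 0.8996
Denominator = 1.49 × 0.6465 × 85.20 × 0.8996 = 73.83
D / 73.83 = 5500 / 73.83 = 74.50
d = 74.50^(1/0.81) = 74.50^1.2346 = 204.8 m

d ≈ 205 m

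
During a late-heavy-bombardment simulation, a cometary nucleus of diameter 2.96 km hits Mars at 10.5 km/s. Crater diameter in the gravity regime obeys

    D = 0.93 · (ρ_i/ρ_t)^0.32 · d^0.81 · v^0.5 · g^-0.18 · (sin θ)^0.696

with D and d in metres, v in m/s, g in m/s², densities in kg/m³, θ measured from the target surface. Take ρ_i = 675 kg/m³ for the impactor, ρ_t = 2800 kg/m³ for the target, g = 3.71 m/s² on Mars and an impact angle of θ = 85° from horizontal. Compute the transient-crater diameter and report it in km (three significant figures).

In SI units: d = 2960 m, v = 10500 m/s.
(ρ_i/ρ_t)^0.32 = (675/2800)^0.32 = 0.6343
d^0.81 = 2960^0.81 = 648.3
v^0.5 = 10500^0.5 = 102.5
g^-0.18 = 3.71^-0.18 = 0.7898
(sin 85°)^0.696 = 0.9962^0.696 = 0.9974
D = 0.93 × 0.6343 × 648.3 × 102.5 × 0.7898 × 0.9974 = 30879 m
   = 30.88 km

D ≈ 30.9 km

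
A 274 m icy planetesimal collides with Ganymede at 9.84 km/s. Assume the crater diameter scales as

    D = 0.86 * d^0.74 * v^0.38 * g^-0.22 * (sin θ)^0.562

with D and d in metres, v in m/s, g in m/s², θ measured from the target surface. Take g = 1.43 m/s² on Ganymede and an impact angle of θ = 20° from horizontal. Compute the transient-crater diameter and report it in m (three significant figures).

In SI units: v = 9840 m/s.
d^0.74 = 274^0.74 = 63.67
v^0.38 = 9840^0.38 = 32.91
g^-0.22 = 1.43^-0.22 = 0.9243
(sin 20°)^0.562 = 0.3420^0.562 = 0.5472
D = 0.86 × 63.67 × 32.91 × 0.9243 × 0.5472 = 911.4 m

D ≈ 911 m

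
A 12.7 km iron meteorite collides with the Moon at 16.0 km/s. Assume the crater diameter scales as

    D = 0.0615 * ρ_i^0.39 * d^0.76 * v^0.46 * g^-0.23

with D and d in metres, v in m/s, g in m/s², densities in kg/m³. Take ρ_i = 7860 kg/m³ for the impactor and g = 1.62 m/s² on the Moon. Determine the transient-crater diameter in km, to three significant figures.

D ≈ 205 km

In SI units: d = 12700 m, v = 16000 m/s.
ρ_i^0.39 = 7860^0.39 = 33.05
d^0.76 = 12700^0.76 = 1315
v^0.46 = 16000^0.46 = 85.88
g^-0.23 = 1.62^-0.23 = 0.8950
D = 0.0615 × 33.05 × 1315 × 85.88 × 0.8950 = 2.054 × 10^5 m
   = 205.4 km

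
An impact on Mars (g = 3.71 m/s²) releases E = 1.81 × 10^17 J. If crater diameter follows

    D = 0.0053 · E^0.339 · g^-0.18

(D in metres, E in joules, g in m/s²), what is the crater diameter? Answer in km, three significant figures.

E^0.339 = (1.81 × 10^17)^0.339 = 7.085 × 10^5
g^-0.18 = 3.71^-0.18 = 0.7898
D = 0.0053 × 7.085 × 10^5 × 0.7898 = 2966 m
   = 2.966 km

D ≈ 2.97 km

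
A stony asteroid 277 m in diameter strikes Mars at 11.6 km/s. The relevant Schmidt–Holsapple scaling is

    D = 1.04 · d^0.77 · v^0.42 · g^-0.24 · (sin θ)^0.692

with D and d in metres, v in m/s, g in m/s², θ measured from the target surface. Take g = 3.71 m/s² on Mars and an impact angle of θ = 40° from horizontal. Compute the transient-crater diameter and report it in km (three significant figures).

In SI units: v = 11600 m/s.
d^0.77 = 277^0.77 = 75.98
v^0.42 = 11600^0.42 = 50.94
g^-0.24 = 3.71^-0.24 = 0.7300
(sin 40°)^0.692 = 0.6428^0.692 = 0.7365
D = 1.04 × 75.98 × 50.94 × 0.7300 × 0.7365 = 2164 m
   = 2.164 km

D ≈ 2.16 km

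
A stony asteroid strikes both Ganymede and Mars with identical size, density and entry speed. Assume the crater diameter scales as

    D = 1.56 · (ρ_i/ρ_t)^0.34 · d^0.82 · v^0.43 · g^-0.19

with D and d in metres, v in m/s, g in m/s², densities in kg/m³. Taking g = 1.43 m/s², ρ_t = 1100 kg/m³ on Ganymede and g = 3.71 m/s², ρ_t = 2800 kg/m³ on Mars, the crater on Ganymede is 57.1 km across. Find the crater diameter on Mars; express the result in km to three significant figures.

D ≈ 34.7 km

The impactor-only factors (d, v, ρ_i) cancel in the ratio, leaving D_Mars/D_Ganymede = (g_Mars/g_Ganymede)^-0.19 · (ρ_t,Ganymede/ρ_t,Mars)^0.34.
(3.71/1.43)^-0.19 = 2.594^-0.19 = 0.8343
(1100/2800)^0.34 = 0.3929^0.34 = 0.7279
Ratio = 0.8343 × 0.7279 = 0.6073
D_Mars = 0.6073 × 57.1 km = 34.7 km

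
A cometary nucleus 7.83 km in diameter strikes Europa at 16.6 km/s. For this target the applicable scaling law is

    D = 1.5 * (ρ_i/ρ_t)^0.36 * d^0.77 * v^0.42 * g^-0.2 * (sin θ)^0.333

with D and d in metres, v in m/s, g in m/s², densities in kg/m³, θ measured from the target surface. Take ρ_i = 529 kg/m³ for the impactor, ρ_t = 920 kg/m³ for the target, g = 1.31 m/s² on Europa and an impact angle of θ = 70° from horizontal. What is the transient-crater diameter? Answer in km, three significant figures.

D ≈ 67.3 km

In SI units: d = 7830 m, v = 16600 m/s.
(ρ_i/ρ_t)^0.36 = (529/920)^0.36 = 0.8194
d^0.77 = 7830^0.77 = 995.9
v^0.42 = 16600^0.42 = 59.22
g^-0.2 = 1.31^-0.2 = 0.9474
(sin 70°)^0.333 = 0.9397^0.333 = 0.9795
D = 1.5 × 0.8194 × 995.9 × 59.22 × 0.9474 × 0.9795 = 67268 m
   = 67.27 km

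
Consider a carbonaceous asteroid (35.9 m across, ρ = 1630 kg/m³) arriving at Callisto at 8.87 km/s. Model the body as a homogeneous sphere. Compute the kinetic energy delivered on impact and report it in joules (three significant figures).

E ≈ 1.55 × 10^15 J

v = 8870 m/s.
Mass m = (π/6) ρ d³ = (π/6) × 1630 × (35.9)³ = 3.949 × 10^7 kg
E = ½ m v² = 0.5 × 3.949 × 10^7 × (8870)² = 1.553 × 10^15 J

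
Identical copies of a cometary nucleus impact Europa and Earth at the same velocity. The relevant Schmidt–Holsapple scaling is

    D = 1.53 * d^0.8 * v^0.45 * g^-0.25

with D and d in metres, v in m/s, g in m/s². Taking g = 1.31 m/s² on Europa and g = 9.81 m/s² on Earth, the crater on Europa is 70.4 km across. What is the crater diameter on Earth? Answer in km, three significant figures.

All impactor-dependent factors cancel in the ratio, leaving D_Earth/D_Europa = (g_Earth/g_Europa)^-0.25.
(9.81/1.31)^-0.25 = 7.489^-0.25 = 0.6045
D_Earth = 0.6045 × 70.4 km = 42.6 km

D ≈ 42.6 km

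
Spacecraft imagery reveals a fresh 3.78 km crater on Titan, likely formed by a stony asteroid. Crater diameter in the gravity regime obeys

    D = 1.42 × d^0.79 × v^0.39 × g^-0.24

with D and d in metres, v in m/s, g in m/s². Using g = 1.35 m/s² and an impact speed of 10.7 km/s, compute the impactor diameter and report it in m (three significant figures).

Rearranging for d: d = [D / (1.42 · 10700^0.39 · 1.35^-0.24)]^(1/0.79).
D = 3780 m.
10700^0.39 = 37.28
1.35^-0.24 = 0.9305
Denominator = 1.42 × 37.28 × 0.9305 = 49.26
D / 49.26 = 3780 / 49.26 = 76.74
d = 76.74^(1/0.79) = 76.74^1.2658 = 243.3 m

d ≈ 243 m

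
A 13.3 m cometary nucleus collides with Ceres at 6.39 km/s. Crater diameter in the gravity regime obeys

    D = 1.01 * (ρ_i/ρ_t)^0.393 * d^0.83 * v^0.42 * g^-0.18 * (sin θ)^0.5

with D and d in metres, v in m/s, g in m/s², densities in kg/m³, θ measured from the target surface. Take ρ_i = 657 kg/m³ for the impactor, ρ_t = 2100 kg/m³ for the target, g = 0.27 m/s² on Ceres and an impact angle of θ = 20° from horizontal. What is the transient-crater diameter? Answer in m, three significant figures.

D ≈ 161 m

In SI units: v = 6390 m/s.
(ρ_i/ρ_t)^0.393 = (657/2100)^0.393 = 0.6334
d^0.83 = 13.3^0.83 = 8.566
v^0.42 = 6390^0.42 = 39.66
g^-0.18 = 0.27^-0.18 = 1.266
(sin 20°)^0.5 = 0.3420^0.5 = 0.5848
D = 1.01 × 0.6334 × 8.566 × 39.66 × 1.266 × 0.5848 = 160.9 m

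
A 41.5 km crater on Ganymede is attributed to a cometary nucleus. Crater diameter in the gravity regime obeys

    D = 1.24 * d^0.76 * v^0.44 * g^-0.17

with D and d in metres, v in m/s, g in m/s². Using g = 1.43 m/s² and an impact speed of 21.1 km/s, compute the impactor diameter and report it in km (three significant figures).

d ≈ 3.05 km

Rearranging for d: d = [D / (1.24 · 21100^0.44 · 1.43^-0.17)]^(1/0.76).
D = 41500 m.
21100^0.44 = 79.93
1.43^-0.17 = 0.9410
Denominator = 1.24 × 79.93 × 0.9410 = 93.27
D / 93.27 = 41500 / 93.27 = 444.9
d = 444.9^(1/0.76) = 444.9^1.3158 = 3052 m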